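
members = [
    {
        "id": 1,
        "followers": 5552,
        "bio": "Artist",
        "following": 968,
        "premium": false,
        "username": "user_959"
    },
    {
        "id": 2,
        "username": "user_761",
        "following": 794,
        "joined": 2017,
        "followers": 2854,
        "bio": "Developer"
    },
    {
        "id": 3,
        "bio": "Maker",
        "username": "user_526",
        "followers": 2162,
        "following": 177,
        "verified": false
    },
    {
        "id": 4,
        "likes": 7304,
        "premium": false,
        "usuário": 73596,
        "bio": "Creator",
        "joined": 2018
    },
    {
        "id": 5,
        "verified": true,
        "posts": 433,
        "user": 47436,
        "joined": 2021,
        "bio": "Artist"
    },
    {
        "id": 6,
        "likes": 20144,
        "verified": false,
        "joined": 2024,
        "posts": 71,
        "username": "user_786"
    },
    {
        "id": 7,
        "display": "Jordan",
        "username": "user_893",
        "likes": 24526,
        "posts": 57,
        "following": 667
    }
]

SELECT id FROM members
[1, 2, 3, 4, 5, 6, 7]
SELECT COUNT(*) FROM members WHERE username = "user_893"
1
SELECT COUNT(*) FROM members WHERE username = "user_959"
1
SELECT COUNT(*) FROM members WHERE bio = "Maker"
1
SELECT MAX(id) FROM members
7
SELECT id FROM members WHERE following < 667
[3]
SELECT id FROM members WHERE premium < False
[]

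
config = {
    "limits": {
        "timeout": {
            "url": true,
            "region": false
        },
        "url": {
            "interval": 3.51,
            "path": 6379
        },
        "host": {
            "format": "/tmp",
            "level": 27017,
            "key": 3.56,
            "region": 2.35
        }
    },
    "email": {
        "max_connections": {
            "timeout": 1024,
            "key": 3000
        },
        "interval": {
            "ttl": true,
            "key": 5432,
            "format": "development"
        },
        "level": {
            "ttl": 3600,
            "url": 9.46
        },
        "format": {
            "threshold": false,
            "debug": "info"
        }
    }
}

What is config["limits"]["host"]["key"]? 3.56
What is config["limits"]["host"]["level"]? 27017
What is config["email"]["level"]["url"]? 9.46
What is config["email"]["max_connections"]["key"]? 3000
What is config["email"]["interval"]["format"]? "development"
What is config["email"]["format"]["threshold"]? False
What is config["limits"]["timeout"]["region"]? False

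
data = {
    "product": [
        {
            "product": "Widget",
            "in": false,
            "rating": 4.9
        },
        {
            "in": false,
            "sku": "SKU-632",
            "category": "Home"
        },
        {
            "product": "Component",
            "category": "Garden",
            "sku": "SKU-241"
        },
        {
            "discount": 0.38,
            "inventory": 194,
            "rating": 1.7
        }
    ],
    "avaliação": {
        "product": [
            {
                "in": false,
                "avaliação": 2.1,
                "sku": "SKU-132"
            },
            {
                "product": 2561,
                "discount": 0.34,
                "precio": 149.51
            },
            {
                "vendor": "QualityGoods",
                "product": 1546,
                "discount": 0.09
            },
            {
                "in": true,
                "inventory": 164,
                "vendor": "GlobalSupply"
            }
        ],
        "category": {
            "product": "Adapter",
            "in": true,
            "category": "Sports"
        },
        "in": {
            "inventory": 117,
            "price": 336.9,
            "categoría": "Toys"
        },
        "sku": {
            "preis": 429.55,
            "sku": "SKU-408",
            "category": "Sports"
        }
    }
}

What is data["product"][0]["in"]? False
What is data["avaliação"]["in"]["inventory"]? 117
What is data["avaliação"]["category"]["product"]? "Adapter"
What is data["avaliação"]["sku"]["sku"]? "SKU-408"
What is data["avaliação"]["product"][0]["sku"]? "SKU-132"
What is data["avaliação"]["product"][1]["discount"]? 0.34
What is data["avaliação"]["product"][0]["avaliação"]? 2.1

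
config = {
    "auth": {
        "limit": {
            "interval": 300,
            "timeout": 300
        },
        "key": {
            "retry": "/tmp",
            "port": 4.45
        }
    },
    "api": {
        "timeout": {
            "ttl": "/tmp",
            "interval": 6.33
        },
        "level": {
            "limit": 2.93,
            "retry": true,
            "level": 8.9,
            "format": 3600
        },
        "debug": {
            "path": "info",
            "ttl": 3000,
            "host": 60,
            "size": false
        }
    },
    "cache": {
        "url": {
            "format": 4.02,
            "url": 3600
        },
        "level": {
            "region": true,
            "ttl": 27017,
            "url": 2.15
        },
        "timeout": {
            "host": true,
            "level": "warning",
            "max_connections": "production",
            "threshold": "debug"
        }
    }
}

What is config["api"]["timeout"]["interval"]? 6.33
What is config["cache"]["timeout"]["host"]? True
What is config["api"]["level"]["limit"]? 2.93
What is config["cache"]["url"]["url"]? 3600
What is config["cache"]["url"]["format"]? 4.02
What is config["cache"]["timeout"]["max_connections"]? "production"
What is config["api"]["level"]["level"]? 8.9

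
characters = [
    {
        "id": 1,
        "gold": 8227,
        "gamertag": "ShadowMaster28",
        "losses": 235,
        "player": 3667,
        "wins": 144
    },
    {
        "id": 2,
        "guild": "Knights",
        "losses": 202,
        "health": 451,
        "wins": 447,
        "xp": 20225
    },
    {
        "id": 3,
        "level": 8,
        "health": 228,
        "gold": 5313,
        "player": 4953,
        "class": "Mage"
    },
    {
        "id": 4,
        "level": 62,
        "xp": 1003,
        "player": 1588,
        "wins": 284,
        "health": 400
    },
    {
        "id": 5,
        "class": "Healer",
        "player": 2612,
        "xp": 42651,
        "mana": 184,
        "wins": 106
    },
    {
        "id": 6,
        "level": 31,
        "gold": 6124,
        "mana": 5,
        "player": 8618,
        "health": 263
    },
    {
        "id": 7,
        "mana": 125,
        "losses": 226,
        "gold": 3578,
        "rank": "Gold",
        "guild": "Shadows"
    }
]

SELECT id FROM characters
[1, 2, 3, 4, 5, 6, 7]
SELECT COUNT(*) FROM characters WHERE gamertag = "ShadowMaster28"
1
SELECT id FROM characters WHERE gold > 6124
[1]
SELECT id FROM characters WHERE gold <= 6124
[3, 6, 7]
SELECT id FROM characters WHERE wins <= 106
[5]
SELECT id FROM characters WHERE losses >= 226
[1, 7]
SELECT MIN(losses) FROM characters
202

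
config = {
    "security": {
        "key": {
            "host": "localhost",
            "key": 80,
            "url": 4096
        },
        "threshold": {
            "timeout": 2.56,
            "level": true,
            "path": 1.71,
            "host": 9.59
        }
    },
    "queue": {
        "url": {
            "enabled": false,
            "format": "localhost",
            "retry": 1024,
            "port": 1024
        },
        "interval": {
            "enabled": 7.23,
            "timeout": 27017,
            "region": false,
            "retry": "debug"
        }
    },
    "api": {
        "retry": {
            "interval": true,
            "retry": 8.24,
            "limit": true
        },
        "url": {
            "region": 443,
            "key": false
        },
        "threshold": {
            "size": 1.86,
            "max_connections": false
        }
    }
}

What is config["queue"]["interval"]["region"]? False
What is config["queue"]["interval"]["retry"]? "debug"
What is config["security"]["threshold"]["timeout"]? 2.56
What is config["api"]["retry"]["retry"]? 8.24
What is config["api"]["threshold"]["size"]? 1.86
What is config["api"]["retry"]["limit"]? True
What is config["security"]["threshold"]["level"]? True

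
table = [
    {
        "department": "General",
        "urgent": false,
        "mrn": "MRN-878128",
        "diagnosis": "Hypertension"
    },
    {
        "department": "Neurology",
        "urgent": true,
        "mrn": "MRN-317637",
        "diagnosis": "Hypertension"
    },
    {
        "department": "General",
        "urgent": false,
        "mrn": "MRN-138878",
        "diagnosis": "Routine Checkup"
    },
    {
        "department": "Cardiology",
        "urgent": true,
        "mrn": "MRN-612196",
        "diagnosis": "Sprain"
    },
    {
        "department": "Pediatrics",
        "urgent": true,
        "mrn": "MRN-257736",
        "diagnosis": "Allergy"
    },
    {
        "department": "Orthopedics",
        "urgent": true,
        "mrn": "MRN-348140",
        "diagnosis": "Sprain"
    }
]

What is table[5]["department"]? "Orthopedics"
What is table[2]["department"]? "General"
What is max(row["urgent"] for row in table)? True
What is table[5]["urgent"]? True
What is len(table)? 6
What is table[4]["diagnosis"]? "Allergy"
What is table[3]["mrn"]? "MRN-612196"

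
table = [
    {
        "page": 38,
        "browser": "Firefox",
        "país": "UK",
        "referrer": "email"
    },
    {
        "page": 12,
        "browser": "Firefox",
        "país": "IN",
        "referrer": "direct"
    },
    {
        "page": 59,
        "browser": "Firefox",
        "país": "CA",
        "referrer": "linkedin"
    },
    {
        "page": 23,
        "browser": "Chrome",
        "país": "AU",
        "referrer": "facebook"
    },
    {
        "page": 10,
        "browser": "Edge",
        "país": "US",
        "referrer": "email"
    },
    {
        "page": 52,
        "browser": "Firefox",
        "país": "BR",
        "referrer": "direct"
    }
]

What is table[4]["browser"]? "Edge"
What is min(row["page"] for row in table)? 10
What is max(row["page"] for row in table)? 59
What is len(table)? 6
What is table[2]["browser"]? "Firefox"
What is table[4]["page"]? 10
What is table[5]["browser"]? "Firefox"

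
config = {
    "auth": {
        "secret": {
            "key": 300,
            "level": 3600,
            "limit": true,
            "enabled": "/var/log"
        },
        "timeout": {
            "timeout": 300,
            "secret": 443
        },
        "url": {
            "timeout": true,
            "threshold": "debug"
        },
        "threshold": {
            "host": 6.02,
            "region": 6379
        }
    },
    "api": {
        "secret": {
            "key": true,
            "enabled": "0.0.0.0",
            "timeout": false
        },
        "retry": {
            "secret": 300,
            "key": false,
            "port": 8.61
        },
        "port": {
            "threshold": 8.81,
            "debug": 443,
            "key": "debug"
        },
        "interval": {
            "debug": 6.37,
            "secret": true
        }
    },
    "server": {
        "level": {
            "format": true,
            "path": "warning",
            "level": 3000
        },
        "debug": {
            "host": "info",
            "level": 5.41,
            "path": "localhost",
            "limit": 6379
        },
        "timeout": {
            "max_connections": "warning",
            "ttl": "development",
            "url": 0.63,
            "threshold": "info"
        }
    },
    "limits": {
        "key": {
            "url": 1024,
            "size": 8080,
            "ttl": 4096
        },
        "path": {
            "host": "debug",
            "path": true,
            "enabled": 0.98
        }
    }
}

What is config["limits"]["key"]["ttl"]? 4096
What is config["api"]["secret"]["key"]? True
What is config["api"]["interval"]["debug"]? 6.37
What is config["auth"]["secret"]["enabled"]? "/var/log"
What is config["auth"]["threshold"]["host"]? 6.02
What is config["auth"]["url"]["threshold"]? "debug"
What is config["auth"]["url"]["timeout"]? True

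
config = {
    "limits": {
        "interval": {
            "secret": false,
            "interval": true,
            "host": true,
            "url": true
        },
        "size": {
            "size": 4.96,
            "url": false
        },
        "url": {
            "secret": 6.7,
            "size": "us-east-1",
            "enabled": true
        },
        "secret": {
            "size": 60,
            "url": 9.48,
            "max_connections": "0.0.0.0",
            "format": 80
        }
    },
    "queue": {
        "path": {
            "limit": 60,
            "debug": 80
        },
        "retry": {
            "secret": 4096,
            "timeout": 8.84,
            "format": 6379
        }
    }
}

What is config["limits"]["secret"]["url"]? 9.48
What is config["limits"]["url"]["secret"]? 6.7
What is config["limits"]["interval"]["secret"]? False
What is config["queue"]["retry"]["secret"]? 4096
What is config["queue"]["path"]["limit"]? 60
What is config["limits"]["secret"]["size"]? 60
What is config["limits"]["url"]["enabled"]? True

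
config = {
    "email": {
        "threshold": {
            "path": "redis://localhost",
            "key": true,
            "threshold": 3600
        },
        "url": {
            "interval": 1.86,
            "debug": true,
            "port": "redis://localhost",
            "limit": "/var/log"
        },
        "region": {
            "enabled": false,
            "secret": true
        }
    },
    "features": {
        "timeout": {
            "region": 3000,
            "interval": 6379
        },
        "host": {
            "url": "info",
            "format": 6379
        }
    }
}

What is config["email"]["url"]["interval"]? 1.86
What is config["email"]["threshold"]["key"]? True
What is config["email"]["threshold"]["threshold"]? 3600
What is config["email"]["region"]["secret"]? True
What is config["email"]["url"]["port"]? "redis://localhost"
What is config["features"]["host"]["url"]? "info"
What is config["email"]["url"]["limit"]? "/var/log"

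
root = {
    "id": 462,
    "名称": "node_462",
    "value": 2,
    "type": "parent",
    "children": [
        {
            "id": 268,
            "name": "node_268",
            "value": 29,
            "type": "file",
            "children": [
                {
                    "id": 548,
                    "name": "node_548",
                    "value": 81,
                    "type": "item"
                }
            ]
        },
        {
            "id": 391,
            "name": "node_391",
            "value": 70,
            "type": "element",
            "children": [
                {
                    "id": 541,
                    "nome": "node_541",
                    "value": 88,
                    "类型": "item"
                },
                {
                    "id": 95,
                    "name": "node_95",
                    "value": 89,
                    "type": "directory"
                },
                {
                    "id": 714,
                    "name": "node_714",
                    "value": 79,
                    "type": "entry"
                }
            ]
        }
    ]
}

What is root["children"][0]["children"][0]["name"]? "node_548"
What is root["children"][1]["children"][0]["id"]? 541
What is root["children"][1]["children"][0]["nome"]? "node_541"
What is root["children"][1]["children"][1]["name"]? "node_95"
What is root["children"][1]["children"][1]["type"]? "directory"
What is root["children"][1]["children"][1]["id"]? 95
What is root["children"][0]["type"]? "file"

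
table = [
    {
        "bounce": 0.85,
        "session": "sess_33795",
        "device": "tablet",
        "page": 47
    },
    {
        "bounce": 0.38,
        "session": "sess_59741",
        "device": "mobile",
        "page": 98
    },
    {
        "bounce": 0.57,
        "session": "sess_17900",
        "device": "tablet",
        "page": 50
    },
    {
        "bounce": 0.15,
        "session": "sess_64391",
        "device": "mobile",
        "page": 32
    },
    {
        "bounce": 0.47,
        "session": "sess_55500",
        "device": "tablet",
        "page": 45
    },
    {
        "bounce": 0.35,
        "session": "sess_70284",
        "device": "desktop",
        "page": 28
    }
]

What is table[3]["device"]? "mobile"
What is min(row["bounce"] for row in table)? 0.15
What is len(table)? 6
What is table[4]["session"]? "sess_55500"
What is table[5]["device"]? "desktop"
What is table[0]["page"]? 47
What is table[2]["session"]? "sess_17900"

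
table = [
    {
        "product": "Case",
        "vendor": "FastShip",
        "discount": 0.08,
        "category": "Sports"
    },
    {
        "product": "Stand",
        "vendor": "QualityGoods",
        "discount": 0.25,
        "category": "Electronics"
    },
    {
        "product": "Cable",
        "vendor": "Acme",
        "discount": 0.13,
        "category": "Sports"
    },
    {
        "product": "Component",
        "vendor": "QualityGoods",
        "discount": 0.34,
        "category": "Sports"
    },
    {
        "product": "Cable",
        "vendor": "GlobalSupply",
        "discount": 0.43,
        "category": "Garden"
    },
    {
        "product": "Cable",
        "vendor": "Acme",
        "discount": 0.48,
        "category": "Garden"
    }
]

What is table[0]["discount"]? 0.08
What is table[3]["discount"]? 0.34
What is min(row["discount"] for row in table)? 0.08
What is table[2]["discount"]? 0.13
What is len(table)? 6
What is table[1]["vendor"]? "QualityGoods"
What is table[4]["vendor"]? "GlobalSupply"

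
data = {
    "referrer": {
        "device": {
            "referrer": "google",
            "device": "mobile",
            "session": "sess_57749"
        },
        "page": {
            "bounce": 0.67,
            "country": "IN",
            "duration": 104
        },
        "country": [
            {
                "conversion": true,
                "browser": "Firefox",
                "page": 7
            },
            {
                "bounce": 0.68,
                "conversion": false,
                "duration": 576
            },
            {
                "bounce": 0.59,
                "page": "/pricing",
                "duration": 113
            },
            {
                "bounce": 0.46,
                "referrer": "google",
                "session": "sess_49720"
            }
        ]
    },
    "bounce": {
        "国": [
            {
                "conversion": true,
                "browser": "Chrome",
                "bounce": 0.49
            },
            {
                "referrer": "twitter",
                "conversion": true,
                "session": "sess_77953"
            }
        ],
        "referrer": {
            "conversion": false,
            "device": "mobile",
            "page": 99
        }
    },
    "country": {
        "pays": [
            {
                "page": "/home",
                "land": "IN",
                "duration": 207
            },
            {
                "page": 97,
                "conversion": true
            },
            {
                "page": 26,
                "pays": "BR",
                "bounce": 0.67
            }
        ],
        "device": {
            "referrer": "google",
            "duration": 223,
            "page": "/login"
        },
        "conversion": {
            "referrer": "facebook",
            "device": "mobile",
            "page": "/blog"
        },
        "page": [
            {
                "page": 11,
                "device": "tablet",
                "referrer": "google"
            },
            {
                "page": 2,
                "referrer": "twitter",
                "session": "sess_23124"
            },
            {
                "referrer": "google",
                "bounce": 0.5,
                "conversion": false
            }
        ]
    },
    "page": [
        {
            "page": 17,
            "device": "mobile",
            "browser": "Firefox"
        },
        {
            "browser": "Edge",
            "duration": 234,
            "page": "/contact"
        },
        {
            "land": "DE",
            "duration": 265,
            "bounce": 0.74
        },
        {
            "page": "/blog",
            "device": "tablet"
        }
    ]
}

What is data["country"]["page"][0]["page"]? 11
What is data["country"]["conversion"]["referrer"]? "facebook"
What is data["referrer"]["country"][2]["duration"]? 113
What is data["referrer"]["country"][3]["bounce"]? 0.46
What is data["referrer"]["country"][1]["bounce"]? 0.68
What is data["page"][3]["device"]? "tablet"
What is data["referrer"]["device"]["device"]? "mobile"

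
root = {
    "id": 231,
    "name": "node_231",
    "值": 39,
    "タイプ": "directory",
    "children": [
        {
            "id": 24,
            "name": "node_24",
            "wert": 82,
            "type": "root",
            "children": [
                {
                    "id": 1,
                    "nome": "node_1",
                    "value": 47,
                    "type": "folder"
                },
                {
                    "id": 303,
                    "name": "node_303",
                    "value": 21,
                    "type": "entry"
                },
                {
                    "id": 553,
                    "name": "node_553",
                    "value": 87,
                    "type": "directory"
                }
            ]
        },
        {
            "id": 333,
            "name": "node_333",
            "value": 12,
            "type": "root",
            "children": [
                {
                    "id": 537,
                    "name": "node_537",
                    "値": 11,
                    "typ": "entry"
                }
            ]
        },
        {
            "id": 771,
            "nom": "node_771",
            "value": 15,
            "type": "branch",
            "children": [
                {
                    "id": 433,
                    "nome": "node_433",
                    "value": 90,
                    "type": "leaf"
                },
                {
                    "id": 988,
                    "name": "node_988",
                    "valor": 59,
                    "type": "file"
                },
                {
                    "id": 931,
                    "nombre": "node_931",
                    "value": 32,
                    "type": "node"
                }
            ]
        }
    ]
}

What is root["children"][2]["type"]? "branch"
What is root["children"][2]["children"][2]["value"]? 32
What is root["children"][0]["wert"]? 82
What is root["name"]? "node_231"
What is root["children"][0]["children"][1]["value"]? 21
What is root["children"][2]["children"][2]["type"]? "node"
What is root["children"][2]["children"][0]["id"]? 433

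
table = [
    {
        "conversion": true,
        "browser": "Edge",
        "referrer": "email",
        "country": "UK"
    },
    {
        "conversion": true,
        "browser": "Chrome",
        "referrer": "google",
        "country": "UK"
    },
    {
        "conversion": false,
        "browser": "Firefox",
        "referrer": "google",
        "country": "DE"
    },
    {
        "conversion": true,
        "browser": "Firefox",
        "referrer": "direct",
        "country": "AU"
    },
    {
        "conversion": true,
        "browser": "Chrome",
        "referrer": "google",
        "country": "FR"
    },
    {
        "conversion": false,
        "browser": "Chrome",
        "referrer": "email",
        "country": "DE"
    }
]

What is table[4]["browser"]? "Chrome"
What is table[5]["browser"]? "Chrome"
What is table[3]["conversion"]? True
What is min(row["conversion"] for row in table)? False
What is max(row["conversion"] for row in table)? True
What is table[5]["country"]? "DE"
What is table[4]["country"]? "FR"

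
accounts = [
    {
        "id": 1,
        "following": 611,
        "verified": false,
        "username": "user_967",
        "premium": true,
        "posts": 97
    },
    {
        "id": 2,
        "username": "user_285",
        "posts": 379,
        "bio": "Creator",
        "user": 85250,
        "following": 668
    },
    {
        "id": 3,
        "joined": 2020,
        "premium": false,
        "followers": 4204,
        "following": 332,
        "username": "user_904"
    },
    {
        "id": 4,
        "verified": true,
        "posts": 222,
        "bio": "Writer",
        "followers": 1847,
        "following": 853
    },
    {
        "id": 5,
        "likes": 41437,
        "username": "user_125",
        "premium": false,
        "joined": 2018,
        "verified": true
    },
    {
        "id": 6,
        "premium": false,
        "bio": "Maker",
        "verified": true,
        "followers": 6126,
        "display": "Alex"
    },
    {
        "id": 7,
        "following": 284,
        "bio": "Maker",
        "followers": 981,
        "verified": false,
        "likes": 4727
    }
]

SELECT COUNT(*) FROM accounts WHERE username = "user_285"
1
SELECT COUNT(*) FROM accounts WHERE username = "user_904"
1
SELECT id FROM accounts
[1, 2, 3, 4, 5, 6, 7]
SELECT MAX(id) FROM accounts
7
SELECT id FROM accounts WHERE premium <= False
[3, 5, 6]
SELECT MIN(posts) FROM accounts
97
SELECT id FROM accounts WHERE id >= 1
[1, 2, 3, 4, 5, 6, 7]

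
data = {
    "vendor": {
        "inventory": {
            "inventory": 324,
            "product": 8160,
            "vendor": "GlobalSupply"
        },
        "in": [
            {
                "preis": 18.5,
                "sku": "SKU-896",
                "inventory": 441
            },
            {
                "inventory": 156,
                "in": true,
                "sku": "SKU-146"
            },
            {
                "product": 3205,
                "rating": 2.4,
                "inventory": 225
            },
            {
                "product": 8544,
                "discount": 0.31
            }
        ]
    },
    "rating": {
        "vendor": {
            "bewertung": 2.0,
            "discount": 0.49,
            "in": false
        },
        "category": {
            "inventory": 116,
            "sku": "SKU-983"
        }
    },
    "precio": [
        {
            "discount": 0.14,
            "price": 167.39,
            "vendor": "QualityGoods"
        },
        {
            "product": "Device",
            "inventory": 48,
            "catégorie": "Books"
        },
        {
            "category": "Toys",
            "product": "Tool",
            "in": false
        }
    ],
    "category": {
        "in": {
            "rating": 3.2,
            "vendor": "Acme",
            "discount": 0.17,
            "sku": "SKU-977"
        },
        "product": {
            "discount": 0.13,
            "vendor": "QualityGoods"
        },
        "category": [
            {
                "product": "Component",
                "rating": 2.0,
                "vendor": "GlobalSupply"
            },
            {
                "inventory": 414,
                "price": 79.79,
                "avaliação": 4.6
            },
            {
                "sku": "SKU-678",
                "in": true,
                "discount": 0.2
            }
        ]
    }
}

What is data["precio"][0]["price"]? 167.39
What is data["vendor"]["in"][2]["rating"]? 2.4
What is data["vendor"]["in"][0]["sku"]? "SKU-896"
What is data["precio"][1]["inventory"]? 48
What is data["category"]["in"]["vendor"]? "Acme"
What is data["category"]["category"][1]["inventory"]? 414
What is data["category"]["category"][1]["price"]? 79.79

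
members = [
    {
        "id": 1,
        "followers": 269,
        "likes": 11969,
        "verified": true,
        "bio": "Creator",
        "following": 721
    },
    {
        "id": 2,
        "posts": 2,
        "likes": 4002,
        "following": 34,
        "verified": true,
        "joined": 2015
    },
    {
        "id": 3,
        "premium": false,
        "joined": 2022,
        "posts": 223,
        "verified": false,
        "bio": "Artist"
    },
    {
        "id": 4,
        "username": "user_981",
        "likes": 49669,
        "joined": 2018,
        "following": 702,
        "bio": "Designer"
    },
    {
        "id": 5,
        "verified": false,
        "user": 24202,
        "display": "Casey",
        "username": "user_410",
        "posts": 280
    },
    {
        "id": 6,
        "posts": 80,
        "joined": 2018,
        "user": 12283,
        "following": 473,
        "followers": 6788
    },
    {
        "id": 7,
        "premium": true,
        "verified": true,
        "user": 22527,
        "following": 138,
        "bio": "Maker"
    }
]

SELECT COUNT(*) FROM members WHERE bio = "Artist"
1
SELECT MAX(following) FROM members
721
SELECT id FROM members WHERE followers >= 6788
[6]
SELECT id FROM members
[1, 2, 3, 4, 5, 6, 7]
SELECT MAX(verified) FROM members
True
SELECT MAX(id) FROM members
7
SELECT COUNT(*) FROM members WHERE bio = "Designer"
1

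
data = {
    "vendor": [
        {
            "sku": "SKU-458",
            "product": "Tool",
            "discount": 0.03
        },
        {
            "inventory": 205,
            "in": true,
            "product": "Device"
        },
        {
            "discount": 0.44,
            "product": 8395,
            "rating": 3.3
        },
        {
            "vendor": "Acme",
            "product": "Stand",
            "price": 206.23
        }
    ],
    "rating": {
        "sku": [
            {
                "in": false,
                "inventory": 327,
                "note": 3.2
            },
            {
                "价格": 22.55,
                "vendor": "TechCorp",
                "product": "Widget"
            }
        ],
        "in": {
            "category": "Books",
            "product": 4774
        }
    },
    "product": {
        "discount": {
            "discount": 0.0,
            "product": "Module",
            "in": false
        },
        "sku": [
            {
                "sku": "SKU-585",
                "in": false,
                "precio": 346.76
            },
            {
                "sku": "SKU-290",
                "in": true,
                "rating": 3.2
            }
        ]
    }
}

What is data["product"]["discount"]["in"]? False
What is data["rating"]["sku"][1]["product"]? "Widget"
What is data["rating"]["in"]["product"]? 4774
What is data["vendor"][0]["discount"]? 0.03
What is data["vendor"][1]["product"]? "Device"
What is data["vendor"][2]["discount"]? 0.44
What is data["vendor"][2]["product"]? 8395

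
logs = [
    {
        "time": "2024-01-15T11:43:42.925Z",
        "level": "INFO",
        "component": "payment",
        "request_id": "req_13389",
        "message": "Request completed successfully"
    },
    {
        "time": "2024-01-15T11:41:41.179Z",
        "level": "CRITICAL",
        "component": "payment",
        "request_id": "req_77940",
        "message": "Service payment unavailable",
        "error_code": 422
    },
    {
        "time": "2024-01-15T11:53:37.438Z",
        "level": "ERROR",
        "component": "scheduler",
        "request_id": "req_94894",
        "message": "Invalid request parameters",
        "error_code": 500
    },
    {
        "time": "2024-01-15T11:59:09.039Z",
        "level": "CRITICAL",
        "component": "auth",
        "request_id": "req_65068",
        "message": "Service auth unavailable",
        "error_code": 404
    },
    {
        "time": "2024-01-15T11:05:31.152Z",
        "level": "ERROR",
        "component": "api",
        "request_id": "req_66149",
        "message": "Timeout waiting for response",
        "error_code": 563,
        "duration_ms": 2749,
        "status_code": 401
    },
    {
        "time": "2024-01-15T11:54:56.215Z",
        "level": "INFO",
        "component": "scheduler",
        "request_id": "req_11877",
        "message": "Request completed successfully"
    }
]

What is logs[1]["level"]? "CRITICAL"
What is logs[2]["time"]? "2024-01-15T11:53:37.438Z"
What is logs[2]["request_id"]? "req_94894"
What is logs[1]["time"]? "2024-01-15T11:41:41.179Z"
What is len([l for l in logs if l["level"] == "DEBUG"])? 0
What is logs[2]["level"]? "ERROR"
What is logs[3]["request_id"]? "req_65068"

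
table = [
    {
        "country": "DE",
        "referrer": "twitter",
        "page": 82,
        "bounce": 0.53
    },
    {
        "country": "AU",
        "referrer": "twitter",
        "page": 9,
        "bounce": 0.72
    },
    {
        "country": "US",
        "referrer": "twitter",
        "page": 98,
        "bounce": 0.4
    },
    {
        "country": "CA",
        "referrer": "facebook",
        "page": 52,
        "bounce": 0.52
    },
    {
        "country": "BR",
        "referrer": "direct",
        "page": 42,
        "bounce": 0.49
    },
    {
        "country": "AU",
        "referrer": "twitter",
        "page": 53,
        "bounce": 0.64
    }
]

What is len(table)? 6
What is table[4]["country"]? "BR"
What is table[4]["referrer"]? "direct"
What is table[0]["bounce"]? 0.53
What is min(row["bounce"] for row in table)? 0.4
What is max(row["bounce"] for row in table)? 0.72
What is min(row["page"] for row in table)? 9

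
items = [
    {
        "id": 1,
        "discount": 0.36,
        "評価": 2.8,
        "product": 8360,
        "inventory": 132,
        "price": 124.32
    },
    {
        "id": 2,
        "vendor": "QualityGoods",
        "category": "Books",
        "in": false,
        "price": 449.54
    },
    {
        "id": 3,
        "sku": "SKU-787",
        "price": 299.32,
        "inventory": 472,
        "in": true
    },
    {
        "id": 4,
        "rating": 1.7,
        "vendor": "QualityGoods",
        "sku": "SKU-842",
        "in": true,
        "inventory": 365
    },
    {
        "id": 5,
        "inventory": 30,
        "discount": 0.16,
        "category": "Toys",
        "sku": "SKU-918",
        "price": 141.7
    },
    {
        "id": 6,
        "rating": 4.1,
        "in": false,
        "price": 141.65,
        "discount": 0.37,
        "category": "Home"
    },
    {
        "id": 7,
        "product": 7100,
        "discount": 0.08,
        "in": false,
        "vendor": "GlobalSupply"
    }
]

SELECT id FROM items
[1, 2, 3, 4, 5, 6, 7]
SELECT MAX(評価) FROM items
2.8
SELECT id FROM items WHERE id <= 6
[1, 2, 3, 4, 5, 6]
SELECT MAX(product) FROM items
8360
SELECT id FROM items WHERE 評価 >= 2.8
[1]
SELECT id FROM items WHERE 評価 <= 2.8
[1]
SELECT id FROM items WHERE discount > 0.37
[]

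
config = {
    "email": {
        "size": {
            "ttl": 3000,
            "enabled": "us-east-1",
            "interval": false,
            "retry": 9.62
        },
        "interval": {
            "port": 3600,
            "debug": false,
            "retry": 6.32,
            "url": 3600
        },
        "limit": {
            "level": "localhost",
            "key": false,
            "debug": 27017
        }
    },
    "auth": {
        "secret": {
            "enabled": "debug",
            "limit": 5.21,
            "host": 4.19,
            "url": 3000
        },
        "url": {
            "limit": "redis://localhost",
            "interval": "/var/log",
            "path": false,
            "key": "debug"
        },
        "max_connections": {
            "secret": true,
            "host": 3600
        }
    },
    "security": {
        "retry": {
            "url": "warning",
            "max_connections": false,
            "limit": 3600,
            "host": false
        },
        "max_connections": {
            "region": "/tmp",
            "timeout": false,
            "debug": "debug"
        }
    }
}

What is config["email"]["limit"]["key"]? False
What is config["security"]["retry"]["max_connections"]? False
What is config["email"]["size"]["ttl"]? 3000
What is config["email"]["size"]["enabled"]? "us-east-1"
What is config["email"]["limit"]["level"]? "localhost"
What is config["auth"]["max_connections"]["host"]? 3600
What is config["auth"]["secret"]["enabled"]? "debug"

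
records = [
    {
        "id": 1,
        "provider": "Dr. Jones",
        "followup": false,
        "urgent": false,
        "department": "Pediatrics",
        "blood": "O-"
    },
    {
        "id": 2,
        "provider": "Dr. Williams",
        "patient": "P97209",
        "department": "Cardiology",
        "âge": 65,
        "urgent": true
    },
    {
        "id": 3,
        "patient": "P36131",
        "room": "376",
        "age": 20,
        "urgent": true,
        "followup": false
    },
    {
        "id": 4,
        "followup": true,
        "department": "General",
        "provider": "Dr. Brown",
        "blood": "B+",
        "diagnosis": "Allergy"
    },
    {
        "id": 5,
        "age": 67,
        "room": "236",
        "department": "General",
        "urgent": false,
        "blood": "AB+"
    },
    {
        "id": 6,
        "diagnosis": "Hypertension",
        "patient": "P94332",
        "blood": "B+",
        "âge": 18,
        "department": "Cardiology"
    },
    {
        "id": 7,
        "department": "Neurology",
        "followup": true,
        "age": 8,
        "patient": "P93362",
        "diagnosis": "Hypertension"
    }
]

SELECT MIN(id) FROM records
1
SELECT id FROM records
[1, 2, 3, 4, 5, 6, 7]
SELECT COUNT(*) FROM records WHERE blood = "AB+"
1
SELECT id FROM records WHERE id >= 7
[7]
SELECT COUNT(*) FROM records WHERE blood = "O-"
1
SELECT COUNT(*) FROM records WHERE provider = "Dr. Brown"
1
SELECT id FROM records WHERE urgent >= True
[2, 3]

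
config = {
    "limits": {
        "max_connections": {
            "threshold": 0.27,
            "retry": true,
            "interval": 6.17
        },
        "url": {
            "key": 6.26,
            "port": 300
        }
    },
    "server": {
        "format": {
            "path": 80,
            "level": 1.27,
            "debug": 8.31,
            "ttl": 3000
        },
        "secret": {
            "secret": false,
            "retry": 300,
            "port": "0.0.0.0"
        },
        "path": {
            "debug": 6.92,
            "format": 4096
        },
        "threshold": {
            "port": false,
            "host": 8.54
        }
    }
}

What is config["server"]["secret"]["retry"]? 300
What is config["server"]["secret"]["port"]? "0.0.0.0"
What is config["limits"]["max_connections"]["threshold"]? 0.27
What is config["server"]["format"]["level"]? 1.27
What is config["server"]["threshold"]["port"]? False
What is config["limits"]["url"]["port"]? 300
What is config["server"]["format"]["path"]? 80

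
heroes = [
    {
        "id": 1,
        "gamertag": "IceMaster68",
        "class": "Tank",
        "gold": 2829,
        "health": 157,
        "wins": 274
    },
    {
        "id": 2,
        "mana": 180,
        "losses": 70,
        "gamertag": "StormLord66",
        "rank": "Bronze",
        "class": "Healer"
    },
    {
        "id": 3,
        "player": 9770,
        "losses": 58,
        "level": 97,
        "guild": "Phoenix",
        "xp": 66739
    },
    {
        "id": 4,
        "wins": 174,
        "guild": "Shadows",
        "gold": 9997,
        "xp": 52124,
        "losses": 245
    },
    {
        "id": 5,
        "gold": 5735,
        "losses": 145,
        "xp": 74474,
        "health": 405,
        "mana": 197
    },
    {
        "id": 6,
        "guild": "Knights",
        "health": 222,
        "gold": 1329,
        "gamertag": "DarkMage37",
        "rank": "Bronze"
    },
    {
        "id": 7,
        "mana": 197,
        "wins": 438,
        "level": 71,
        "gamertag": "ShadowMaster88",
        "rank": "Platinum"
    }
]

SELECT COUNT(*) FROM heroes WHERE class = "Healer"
1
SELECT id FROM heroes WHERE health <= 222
[1, 6]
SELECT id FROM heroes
[1, 2, 3, 4, 5, 6, 7]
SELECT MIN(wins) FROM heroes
174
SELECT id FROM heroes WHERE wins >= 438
[7]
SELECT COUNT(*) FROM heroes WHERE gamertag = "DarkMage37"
1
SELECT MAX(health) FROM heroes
405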